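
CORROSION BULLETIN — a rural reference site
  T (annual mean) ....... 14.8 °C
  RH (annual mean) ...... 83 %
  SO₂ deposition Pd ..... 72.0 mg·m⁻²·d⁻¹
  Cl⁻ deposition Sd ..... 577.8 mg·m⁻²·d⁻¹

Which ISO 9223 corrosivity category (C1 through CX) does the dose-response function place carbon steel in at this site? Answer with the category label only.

carbon steel: temperature factor f = -0.054·(4.8) = -0.2592
  sulphur-dioxide contribution → 66.4 μm/a
  chloride contribution → 147.1 μm/a
  ⇒ r_corr(carbon steel) = 213.5 μm/a
ISO 9223 Table 2 (carbon steel): 200 < 213 ≤ 700 μm/a ⇒ CX

CX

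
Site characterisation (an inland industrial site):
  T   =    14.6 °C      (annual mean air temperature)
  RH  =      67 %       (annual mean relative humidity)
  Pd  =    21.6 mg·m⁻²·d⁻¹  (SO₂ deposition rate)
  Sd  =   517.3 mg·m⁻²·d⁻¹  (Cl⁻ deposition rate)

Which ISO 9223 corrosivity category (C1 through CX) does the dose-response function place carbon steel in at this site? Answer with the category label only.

carbon steel: f(T) = -0.054·(T−10) [T>10 °C] = -0.2484
  sulphur-dioxide contribution → 26.06 μm/a
  chloride contribution → 80.35 μm/a
  total first-year rate 106.4 μm/a
106 μm/a falls in (80, 200] for carbon steel → category C5

C5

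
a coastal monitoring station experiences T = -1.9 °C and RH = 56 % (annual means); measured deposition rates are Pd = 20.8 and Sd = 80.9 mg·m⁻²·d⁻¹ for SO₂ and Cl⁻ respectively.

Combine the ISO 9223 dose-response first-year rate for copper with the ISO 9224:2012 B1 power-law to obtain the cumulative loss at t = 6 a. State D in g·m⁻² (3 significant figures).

D(6) = 8.90 g·m⁻²

copper: f(T) = +0.126·(T−10) [T≤10 °C] = -1.4994
  sulphur-dioxide contribution → 0.07091 μm/a
  chloride contribution → 0.2296 μm/a
  total first-year rate 0.3005 μm/a
Long-term exponent b (ISO 9224 Table 2, B1) = 0.667
  D(6) = 0.3005 × 6^0.667 = 0.3005 × 3.304 = 0.9929 μm
  Mass loss = 0.9929 μm × 8.96 g/cm³ = 8.896 g·m⁻²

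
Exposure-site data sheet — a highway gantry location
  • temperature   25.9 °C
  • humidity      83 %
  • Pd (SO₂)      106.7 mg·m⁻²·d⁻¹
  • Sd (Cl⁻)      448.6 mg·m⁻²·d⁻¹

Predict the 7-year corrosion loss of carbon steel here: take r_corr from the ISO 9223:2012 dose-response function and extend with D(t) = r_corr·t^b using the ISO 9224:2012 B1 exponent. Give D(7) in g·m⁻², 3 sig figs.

D(7) = 5.23e+03 g·m⁻²

carbon steel: temperature factor f = -0.054·(15.9) = -0.8586
  sulphur-dioxide contribution → 44.74 μm/a
  chloride contribution → 196 μm/a
  total first-year rate 240.7 μm/a
Power-law: D(7) = r_corr · 7^0.523
  D(7) = 240.7 × 7^0.523 = 240.7 × 2.767 = 666 μm
  Mass loss = 666 μm × 7.85 g/cm³ = 5228 g·m⁻²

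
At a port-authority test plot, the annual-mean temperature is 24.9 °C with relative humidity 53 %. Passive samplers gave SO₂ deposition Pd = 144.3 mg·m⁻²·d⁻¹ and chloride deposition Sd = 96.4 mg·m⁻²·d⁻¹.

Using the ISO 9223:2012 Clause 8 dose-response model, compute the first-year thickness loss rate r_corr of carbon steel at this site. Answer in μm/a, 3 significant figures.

r_corr = 57.3 μm/a

carbon steel: T>10 °C ⇒ hinge -0.054·(24.9−10) = -0.8046
  sulphur-dioxide contribution → 30.32 μm/a
  chloride contribution → 26.97 μm/a
  ⇒ r_corr(carbon steel) = 57.29 μm/a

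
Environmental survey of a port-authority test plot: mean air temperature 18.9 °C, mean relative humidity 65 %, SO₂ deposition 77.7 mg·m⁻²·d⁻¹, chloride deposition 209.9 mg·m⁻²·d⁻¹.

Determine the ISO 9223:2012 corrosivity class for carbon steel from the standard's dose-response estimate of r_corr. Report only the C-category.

carbon steel: T>10 °C ⇒ hinge -0.054·(18.9−10) = -0.4806
  SO₂ term: 1.77·77.7^0.52·exp(0.02·65-0.4806) = 38.62
  Sd branch = 0.102·Sd^0.62·e^(0.033·RH+0.04·T) = 51.07 μm/a
  sum: 38.62 + 51.07 → r_corr = 89.69 μm/a
Category bounds: 80…200 μm/a bracket r_corr ⇒ C5

C5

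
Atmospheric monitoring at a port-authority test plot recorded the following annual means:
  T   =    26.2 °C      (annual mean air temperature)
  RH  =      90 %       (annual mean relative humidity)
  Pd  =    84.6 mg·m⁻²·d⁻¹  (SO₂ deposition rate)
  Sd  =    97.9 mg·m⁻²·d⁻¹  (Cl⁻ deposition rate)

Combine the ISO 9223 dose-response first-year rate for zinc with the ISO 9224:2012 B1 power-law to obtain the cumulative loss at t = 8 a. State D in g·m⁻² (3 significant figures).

D(8) = 246 g·m⁻²

zinc: temperature factor f = -0.071·(16.2) = -1.1502
  SO₂ term: 0.0129·84.6^0.44·exp(0.046·90-1.1502) = 1.808
  Cl⁻ term: 0.0175·97.9^0.57·exp(0.008·90+0.085·26.2) = 4.546
  sum: 1.808 + 4.546 → r_corr = 6.354 μm/a
Power-law: D(8) = r_corr · 8^0.813
  D(8) = 6.354 × 8^0.813 = 6.354 × 5.423 = 34.45 μm
  Mass loss = 34.45 μm × 7.14 g/cm³ = 246 g·m⁻²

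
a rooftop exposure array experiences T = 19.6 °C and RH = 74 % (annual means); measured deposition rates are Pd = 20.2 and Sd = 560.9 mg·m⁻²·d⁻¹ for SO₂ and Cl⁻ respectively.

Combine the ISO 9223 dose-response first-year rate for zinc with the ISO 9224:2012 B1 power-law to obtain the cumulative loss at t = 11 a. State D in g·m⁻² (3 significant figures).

zinc: T>10 °C ⇒ hinge -0.071·(19.6−10) = -0.6816
  SO₂ term: 0.0129·20.2^0.44·exp(0.046·74-0.6816) = 0.7367
  Cl⁻ term: 0.0175·560.9^0.57·exp(0.008·74+0.085·19.6) = 6.174
  r_corr = 0.7367 + 6.174 = 6.91 μm/a
Power-law: D(11) = r_corr · 11^0.813
  D(11) = 6.91 × 11^0.813 = 6.91 × 7.025 = 48.55 μm
  Mass loss = 48.55 μm × 7.14 g/cm³ = 346.6 g·m⁻²

D(11) = 347 g·m⁻²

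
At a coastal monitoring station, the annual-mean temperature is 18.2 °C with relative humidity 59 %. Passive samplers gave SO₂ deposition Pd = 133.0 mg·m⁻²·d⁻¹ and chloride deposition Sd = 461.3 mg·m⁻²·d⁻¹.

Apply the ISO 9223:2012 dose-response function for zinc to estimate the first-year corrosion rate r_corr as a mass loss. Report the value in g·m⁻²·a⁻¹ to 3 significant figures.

r_corr = 37.7 g·m⁻²·a⁻¹

zinc: temperature factor f = -0.071·(8.2) = -0.5822
  Pd branch = 0.0129·Pd^0.44·e^(0.046·RH+f) = 0.9352 μm/a
  Sd branch = 0.0175·Sd^0.57·e^(0.008·RH+0.085·T) = 4.349 μm/a
  sum: 0.9352 + 4.349 → r_corr = 5.284 μm/a
Convert to mass loss: 5.284 μm/a × 7.14 g/cm³ = 37.73 g·m⁻²·a⁻¹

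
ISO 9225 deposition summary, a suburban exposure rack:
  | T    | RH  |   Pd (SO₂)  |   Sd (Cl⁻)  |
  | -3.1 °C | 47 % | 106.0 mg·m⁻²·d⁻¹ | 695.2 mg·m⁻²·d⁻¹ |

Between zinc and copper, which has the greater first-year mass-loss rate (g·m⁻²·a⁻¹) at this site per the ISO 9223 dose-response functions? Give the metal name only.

zinc: T≤10 °C ⇒ hinge +0.038·(-3.1−10) = -0.4978
  SO₂ term: 0.0129·106.0^0.44·exp(0.046·47-0.4978) = 0.5302
  Cl⁻ term: 0.0175·695.2^0.57·exp(0.008·47+0.085·-3.1) = 0.8164
  r_corr = 0.5302 + 0.8164 = 1.347 μm/a
  mass loss = 1.347 μm/a × 7.14 g/cm³ = 9.615 g·m⁻²·a⁻¹
copper: f(T) = +0.126·(T−10) [T≤10 °C] = -1.6506
  Pd branch = 0.0053·Pd^0.26·e^(0.059·RH+f) = 0.05474 μm/a
  Sd branch = 0.01025·Sd^0.27·e^(0.036·RH+0.049·T) = 0.2799 μm/a
  sum: 0.05474 + 0.2799 → r_corr = 0.3346 μm/a
  mass loss = 0.3346 μm/a × 8.96 g/cm³ = 2.998 g·m⁻²·a⁻¹
Ordering by g·m⁻²·a⁻¹: zinc (9.61) > copper (3)

zinc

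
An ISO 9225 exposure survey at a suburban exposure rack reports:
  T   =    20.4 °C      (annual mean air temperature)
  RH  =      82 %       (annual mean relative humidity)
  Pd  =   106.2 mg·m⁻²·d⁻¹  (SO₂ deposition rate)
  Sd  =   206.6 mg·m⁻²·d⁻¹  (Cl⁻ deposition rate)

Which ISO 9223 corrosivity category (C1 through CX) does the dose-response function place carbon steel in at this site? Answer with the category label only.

carbon steel: temperature factor f = -0.054·(10.4) = -0.5616
  sulphur-dioxide contribution → 58.87 μm/a
  chloride contribution → 94.09 μm/a
  total first-year rate 153 μm/a
153 μm/a falls in (80, 200] for carbon steel → category C5

C5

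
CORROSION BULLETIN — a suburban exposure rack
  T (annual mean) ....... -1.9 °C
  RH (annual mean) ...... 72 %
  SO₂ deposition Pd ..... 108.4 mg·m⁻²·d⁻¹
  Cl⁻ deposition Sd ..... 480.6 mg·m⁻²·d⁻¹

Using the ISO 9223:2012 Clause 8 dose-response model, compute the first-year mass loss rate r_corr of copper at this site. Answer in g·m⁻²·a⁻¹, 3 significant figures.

r_corr = 8.43 g·m⁻²·a⁻¹

copper: f(T) = +0.126·(T−10) [T≤10 °C] = -1.4994
  Pd branch = 0.0053·Pd^0.26·e^(0.059·RH+f) = 0.28 μm/a
  Cl⁻ term: 0.01025·480.6^0.27·exp(0.036·72+0.049·-1.9) = 0.6608
  sum: 0.28 + 0.6608 → r_corr = 0.9407 μm/a
Convert to mass loss: 0.9407 μm/a × 8.96 g/cm³ = 8.429 g·m⁻²·a⁻¹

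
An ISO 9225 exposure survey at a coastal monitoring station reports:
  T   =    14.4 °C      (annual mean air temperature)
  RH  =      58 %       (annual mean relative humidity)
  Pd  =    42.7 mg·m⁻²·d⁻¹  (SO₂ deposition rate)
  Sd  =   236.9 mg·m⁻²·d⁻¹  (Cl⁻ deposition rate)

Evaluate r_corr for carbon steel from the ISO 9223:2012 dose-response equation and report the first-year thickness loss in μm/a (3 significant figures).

r_corr = 67.9 μm/a

carbon steel: T>10 °C ⇒ hinge -0.054·(14.4−10) = -0.2376
  SO₂ term: 1.77·42.7^0.52·exp(0.02·58-0.2376) = 31.36
  Cl⁻ term: 0.102·236.9^0.62·exp(0.033·58+0.04·14.4) = 36.49
  r_corr = 31.36 + 36.49 = 67.86 μm/a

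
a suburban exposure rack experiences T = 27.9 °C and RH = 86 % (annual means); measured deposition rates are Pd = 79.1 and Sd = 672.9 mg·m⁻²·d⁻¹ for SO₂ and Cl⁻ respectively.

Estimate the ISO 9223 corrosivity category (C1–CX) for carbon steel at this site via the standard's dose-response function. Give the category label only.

carbon steel: temperature factor f = -0.054·(17.9) = -0.9666
  SO₂ term: 1.77·79.1^0.52·exp(0.02·86-0.9666) = 36.49
  Sd branch = 0.102·Sd^0.62·e^(0.033·RH+0.04·T) = 301.4 μm/a
  sum: 36.49 + 301.4 → r_corr = 337.9 μm/a
Category bounds: 200…700 μm/a bracket r_corr ⇒ CX

CX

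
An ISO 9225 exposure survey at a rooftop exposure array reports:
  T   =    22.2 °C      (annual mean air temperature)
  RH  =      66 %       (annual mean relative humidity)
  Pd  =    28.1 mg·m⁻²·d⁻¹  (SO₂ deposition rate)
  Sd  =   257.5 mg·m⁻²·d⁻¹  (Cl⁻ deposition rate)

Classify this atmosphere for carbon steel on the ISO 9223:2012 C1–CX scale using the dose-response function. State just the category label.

carbon steel: temperature factor f = -0.054·(12.2) = -0.6588
  SO₂ term: 1.77·28.1^0.52·exp(0.02·66-0.6588) = 19.43
  Sd branch = 0.102·Sd^0.62·e^(0.033·RH+0.04·T) = 68.36 μm/a
  sum: 19.43 + 68.36 → r_corr = 87.79 μm/a
Category bounds: 80…200 μm/a bracket r_corr ⇒ C5

C5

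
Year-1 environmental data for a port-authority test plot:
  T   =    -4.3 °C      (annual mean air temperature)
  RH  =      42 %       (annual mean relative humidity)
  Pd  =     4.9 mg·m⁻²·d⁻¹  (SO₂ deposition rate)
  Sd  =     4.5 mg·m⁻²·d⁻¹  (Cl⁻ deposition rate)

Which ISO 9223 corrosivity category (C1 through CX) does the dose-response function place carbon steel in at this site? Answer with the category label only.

carbon steel: T≤10 °C ⇒ hinge +0.150·(-4.3−10) = -2.1450
  SO₂ term: 1.77·4.9^0.52·exp(0.02·42-2.1450) = 1.097
  Cl⁻ term: 0.102·4.5^0.62·exp(0.033·42+0.04·-4.3) = 0.8726
  sum: 1.097 + 0.8726 → r_corr = 1.969 μm/a
Category bounds: 1.3…25 μm/a bracket r_corr ⇒ C2

C2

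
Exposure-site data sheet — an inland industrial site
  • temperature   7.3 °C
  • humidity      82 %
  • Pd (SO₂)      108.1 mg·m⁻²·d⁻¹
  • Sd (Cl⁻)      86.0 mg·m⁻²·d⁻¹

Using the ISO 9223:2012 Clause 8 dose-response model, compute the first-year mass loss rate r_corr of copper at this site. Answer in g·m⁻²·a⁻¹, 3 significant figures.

r_corr = 22.8 g·m⁻²·a⁻¹

copper: temperature factor f = +0.126·(-2.7) = -0.3402
  Pd branch = 0.0053·Pd^0.26·e^(0.059·RH+f) = 1.609 μm/a
  Cl⁻ term: 0.01025·86.0^0.27·exp(0.036·82+0.049·7.3) = 0.9342
  sum: 1.609 + 0.9342 → r_corr = 2.543 μm/a
Convert to mass loss: 2.543 μm/a × 8.96 g/cm³ = 22.78 g·m⁻²·a⁻¹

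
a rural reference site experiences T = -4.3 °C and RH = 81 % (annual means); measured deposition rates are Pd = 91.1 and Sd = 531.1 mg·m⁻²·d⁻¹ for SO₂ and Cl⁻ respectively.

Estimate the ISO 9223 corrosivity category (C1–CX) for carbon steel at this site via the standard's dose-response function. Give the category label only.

C4

carbon steel: T≤10 °C ⇒ hinge +0.150·(-4.3−10) = -2.1450
  SO₂ term: 1.77·91.1^0.52·exp(0.02·81-2.1450) = 10.94
  Sd branch = 0.102·Sd^0.62·e^(0.033·RH+0.04·T) = 60.87 μm/a
  sum: 10.94 + 60.87 → r_corr = 71.8 μm/a
ISO 9223 Table 2 (carbon steel): 50 < 71.8 ≤ 80 μm/a ⇒ C4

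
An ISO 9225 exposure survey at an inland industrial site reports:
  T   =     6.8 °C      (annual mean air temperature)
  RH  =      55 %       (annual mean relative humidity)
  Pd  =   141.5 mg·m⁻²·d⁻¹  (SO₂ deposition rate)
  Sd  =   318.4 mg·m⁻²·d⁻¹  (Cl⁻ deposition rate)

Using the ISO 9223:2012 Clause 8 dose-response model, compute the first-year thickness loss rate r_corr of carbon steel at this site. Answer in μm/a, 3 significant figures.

r_corr = 72.5 μm/a

carbon steel: T≤10 °C ⇒ hinge +0.150·(6.8−10) = -0.4800
  Pd branch = 1.77·Pd^0.52·e^(0.02·RH+f) = 43.21 μm/a
  Cl⁻ term: 0.102·318.4^0.62·exp(0.033·55+0.04·6.8) = 29.3
  r_corr = 43.21 + 29.3 = 72.51 μm/a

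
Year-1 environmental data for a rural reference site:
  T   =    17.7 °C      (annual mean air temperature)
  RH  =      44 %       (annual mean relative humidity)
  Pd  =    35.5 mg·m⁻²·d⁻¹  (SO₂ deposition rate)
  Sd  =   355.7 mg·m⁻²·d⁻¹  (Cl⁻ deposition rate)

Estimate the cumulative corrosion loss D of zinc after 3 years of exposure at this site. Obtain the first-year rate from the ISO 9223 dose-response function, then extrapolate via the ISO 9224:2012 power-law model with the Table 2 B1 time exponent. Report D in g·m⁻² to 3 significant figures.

zinc: temperature factor f = -0.071·(7.7) = -0.5467
  sulphur-dioxide contribution → 0.2718 μm/a
  chloride contribution → 3.187 μm/a
  ⇒ r_corr(zinc) = 3.459 μm/a
Power-law: D(3) = r_corr · 3^0.813
  D(3) = 3.459 × 3^0.813 = 3.459 × 2.443 = 8.45 μm
  Mass loss = 8.45 μm × 7.14 g/cm³ = 60.33 g·m⁻²

D(3) = 60.3 g·m⁻²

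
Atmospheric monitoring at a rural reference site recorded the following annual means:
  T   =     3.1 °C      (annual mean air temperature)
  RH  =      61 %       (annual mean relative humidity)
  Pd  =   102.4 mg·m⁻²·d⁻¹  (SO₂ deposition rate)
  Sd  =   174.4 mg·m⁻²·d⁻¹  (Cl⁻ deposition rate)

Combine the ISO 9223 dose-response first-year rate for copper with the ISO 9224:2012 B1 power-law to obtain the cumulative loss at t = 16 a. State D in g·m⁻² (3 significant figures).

D(16) = 40.0 g·m⁻²

copper: f(T) = +0.126·(T−10) [T≤10 °C] = -0.8694
  sulphur-dioxide contribution → 0.2706 μm/a
  chloride contribution → 0.4321 μm/a
  total first-year rate 0.7028 μm/a
Power-law: D(16) = r_corr · 16^0.667
  D(16) = 0.7028 × 16^0.667 = 0.7028 × 6.355 = 4.467 μm
  Mass loss = 4.467 μm × 8.96 g/cm³ = 40.02 g·m⁻²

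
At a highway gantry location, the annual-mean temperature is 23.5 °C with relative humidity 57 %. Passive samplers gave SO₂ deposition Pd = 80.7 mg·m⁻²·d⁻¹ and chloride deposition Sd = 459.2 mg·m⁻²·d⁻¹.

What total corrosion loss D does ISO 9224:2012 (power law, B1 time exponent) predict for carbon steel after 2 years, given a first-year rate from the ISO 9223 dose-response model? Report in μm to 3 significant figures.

carbon steel: temperature factor f = -0.054·(13.5) = -0.7290
  sulphur-dioxide contribution → 26.18 μm/a
  chloride contribution → 76.59 μm/a
  total first-year rate 102.8 μm/a
Long-term exponent b (ISO 9224 Table 2, B1) = 0.523
  D(2) = 102.8 × 2^0.523 = 102.8 × 1.437 = 147.7 μm

D(2) = 148 μm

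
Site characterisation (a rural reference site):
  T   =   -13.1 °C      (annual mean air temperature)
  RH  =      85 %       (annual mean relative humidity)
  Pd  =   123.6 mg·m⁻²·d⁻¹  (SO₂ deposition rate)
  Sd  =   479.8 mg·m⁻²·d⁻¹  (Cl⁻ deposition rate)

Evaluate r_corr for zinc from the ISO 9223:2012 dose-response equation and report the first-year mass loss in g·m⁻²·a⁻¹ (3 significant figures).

r_corr = 18.6 g·m⁻²·a⁻¹

zinc: T≤10 °C ⇒ hinge +0.038·(-13.1−10) = -0.8778
  Pd branch = 0.0129·Pd^0.44·e^(0.046·RH+f) = 2.228 μm/a
  Cl⁻ term: 0.0175·479.8^0.57·exp(0.008·85+0.085·-13.1) = 0.3828
  r_corr = 2.228 + 0.3828 = 2.611 μm/a
Convert to mass loss: 2.611 μm/a × 7.14 g/cm³ = 18.64 g·m⁻²·a⁻¹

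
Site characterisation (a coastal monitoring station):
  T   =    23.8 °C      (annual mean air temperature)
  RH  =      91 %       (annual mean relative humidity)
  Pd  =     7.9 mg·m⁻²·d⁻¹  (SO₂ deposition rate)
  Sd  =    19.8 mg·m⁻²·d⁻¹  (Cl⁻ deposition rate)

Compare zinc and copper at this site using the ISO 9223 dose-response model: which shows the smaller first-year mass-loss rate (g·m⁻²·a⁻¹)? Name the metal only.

zinc: temperature factor f = -0.071·(13.8) = -0.9798
  Pd branch = 0.0129·Pd^0.44·e^(0.046·RH+f) = 0.7906 μm/a
  Sd branch = 0.0175·Sd^0.57·e^(0.008·RH+0.085·T) = 1.503 μm/a
  r_corr = 0.7906 + 1.503 = 2.293 μm/a
  mass loss = 2.293 μm/a × 7.14 g/cm³ = 16.37 g·m⁻²·a⁻¹
copper: f(T) = -0.080·(T−10) [T>10 °C] = -1.1040
  Pd branch = 0.0053·Pd^0.26·e^(0.059·RH+f) = 0.6455 μm/a
  Cl⁻ term: 0.01025·19.8^0.27·exp(0.036·91+0.049·23.8) = 1.95
  sum: 0.6455 + 1.95 → r_corr = 2.596 μm/a
  mass loss = 2.596 μm/a × 8.96 g/cm³ = 23.26 g·m⁻²·a⁻¹
Ordering by g·m⁻²·a⁻¹: copper (23.3) > zinc (16.4)

zinc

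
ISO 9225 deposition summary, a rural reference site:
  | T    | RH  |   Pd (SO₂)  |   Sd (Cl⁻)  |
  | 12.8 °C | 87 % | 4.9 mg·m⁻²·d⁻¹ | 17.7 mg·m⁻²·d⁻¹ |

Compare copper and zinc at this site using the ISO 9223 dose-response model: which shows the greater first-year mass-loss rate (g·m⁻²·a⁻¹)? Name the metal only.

copper

copper: T>10 °C ⇒ hinge -0.080·(12.8−10) = -0.2240
  Pd branch = 0.0053·Pd^0.26·e^(0.059·RH+f) = 1.086 μm/a
  Sd branch = 0.01025·Sd^0.27·e^(0.036·RH+0.049·T) = 0.9556 μm/a
  r_corr = 1.086 + 0.9556 = 2.041 μm/a
  mass loss = 2.041 μm/a × 8.96 g/cm³ = 18.29 g·m⁻²·a⁻¹
zinc: f(T) = -0.071·(T−10) [T>10 °C] = -0.1988
  Pd branch = 0.0129·Pd^0.44·e^(0.046·RH+f) = 1.164 μm/a
  Sd branch = 0.0175·Sd^0.57·e^(0.008·RH+0.085·T) = 0.536 μm/a
  sum: 1.164 + 0.536 → r_corr = 1.7 μm/a
  mass loss = 1.7 μm/a × 7.14 g/cm³ = 12.14 g·m⁻²·a⁻¹
Ordering by g·m⁻²·a⁻¹: copper (18.3) > zinc (12.1)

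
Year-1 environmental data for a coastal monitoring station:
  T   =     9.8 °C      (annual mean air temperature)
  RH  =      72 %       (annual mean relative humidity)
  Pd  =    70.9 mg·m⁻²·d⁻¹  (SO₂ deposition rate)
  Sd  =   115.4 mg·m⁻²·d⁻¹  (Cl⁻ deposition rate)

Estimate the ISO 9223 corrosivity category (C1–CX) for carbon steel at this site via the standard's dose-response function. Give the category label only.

C5

carbon steel: temperature factor f = +0.150·(-0.2) = -0.0300
  SO₂ term: 1.77·70.9^0.52·exp(0.02·72-0.0300) = 66.48
  Sd branch = 0.102·Sd^0.62·e^(0.033·RH+0.04·T) = 30.85 μm/a
  r_corr = 66.48 + 30.85 = 97.33 μm/a
97.3 μm/a falls in (80, 200] for carbon steel → category C5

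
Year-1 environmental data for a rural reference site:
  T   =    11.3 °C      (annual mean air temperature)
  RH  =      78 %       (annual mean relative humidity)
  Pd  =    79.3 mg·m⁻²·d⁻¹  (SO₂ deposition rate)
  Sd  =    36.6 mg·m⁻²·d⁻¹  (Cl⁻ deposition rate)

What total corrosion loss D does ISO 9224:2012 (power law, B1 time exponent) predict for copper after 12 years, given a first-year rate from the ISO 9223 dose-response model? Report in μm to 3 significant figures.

D(12) = 11.9 μm

copper: temperature factor f = -0.080·(1.3) = -0.1040
  Pd branch = 0.0053·Pd^0.26·e^(0.059·RH+f) = 1.484 μm/a
  Sd branch = 0.01025·Sd^0.27·e^(0.036·RH+0.049·T) = 0.7813 μm/a
  sum: 1.484 + 0.7813 → r_corr = 2.266 μm/a
Long-term exponent b (ISO 9224 Table 2, B1) = 0.667
  D(12) = 2.266 × 12^0.667 = 2.266 × 5.246 = 11.89 μm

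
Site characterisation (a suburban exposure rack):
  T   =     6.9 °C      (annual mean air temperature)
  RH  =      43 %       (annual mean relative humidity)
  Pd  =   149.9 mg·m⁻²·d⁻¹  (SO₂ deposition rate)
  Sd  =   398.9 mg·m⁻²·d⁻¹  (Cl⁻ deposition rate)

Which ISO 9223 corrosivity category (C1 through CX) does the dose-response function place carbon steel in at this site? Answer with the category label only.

C4

carbon steel: temperature factor f = +0.150·(-3.1) = -0.4650
  Pd branch = 1.77·Pd^0.52·e^(0.02·RH+f) = 35.56 μm/a
  Sd branch = 0.102·Sd^0.62·e^(0.033·RH+0.04·T) = 22.76 μm/a
  sum: 35.56 + 22.76 → r_corr = 58.32 μm/a
Category bounds: 50…80 μm/a bracket r_corr ⇒ C4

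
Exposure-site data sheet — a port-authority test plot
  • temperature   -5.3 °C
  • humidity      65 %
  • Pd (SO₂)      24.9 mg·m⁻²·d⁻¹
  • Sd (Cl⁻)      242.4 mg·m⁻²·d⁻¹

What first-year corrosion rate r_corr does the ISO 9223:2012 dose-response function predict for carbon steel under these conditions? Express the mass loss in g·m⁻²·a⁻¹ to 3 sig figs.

carbon steel: T≤10 °C ⇒ hinge +0.150·(-5.3−10) = -2.2950
  SO₂ term: 1.77·24.9^0.52·exp(0.02·65-2.2950) = 3.482
  Sd branch = 0.102·Sd^0.62·e^(0.033·RH+0.04·T) = 21.21 μm/a
  r_corr = 3.482 + 21.21 = 24.69 μm/a
Convert to mass loss: 24.69 μm/a × 7.85 g/cm³ = 193.8 g·m⁻²·a⁻¹

r_corr = 194 g·m⁻²·a⁻¹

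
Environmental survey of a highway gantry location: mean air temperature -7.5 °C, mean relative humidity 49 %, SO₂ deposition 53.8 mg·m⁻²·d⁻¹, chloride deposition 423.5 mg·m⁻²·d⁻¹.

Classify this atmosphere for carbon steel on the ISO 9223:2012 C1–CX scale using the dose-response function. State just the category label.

C2

carbon steel: f(T) = +0.150·(T−10) [T≤10 °C] = -2.6250
  sulphur-dioxide contribution → 2.714 μm/a
  chloride contribution → 16.19 μm/a
  ⇒ r_corr(carbon steel) = 18.9 μm/a
18.9 μm/a falls in (1.3, 25] for carbon steel → category C2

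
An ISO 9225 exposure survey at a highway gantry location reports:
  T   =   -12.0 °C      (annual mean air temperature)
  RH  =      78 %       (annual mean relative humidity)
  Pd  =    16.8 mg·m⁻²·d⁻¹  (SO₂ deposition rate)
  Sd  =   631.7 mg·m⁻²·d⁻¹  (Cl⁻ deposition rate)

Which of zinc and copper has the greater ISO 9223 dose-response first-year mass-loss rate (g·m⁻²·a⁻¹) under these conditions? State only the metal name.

zinc

zinc: f(T) = +0.038·(T−10) [T≤10 °C] = -0.8360
  SO₂ term: 0.0129·16.8^0.44·exp(0.046·78-0.8360) = 0.6997
  Cl⁻ term: 0.0175·631.7^0.57·exp(0.008·78+0.085·-12.0) = 0.4649
  r_corr = 0.6997 + 0.4649 = 1.165 μm/a
  mass loss = 1.165 μm/a × 7.14 g/cm³ = 8.315 g·m⁻²·a⁻¹
copper: T≤10 °C ⇒ hinge +0.126·(-12.0−10) = -2.7720
  Pd branch = 0.0053·Pd^0.26·e^(0.059·RH+f) = 0.0688 μm/a
  Cl⁻ term: 0.01025·631.7^0.27·exp(0.036·78+0.049·-12.0) = 0.5383
  r_corr = 0.0688 + 0.5383 = 0.6071 μm/a
  mass loss = 0.6071 μm/a × 8.96 g/cm³ = 5.439 g·m⁻²·a⁻¹
Ordering by g·m⁻²·a⁻¹: zinc (8.32) > copper (5.44)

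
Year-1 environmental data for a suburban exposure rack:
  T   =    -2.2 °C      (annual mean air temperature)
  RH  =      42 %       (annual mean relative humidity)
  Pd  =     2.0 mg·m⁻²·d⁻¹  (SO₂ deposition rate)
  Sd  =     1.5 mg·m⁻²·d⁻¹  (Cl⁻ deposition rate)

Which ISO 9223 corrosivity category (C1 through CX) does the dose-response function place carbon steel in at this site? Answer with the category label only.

C2

carbon steel: f(T) = +0.150·(T−10) [T≤10 °C] = -1.8300
  SO₂ term: 1.77·2.0^0.52·exp(0.02·42-1.8300) = 0.9431
  Sd branch = 0.102·Sd^0.62·e^(0.033·RH+0.04·T) = 0.4803 μm/a
  sum: 0.9431 + 0.4803 → r_corr = 1.423 μm/a
Category bounds: 1.3…25 μm/a bracket r_corr ⇒ C2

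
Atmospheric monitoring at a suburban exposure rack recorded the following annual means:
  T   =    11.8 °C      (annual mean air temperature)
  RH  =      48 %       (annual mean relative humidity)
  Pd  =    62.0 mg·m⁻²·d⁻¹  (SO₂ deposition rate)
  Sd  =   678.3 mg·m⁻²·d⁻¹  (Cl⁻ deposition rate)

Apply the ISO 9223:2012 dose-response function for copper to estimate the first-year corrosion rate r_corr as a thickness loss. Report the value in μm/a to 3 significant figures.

copper: temperature factor f = -0.080·(1.8) = -0.1440
  sulphur-dioxide contribution → 0.2279 μm/a
  chloride contribution → 0.5981 μm/a
  total first-year rate 0.826 μm/a

r_corr = 0.826 μm/a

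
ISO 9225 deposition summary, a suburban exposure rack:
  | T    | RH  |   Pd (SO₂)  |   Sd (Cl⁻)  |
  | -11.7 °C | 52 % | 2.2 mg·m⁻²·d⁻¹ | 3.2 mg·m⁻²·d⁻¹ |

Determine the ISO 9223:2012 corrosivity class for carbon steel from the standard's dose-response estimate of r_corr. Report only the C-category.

carbon steel: temperature factor f = +0.150·(-21.7) = -3.2550
  Pd branch = 1.77·Pd^0.52·e^(0.02·RH+f) = 0.2911 μm/a
  Cl⁻ term: 0.102·3.2^0.62·exp(0.033·52+0.04·-11.7) = 0.7308
  sum: 0.2911 + 0.7308 → r_corr = 1.022 μm/a
ISO 9223 Table 2 (carbon steel): 0 < 1.02 ≤ 1.3 μm/a ⇒ C1

C1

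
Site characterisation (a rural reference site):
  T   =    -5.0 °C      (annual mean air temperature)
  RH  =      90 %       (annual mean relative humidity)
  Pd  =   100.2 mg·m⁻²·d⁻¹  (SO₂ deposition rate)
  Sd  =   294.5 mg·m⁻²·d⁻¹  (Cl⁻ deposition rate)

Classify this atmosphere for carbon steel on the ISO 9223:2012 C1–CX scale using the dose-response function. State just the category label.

carbon steel: T≤10 °C ⇒ hinge +0.150·(-5.0−10) = -2.2500
  sulphur-dioxide contribution → 12.39 μm/a
  chloride contribution → 55.26 μm/a
  ⇒ r_corr(carbon steel) = 67.65 μm/a
ISO 9223 Table 2 (carbon steel): 50 < 67.7 ≤ 80 μm/a ⇒ C4

C4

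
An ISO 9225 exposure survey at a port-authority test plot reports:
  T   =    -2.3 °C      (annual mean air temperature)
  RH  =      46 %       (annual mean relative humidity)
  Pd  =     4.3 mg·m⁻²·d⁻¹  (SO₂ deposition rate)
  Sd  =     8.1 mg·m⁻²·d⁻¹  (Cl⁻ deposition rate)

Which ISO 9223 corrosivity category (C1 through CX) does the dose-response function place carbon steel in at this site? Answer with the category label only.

C2

carbon steel: f(T) = +0.150·(T−10) [T≤10 °C] = -1.8450
  SO₂ term: 1.77·4.3^0.52·exp(0.02·46-1.8450) = 1.498
  Cl⁻ term: 0.102·8.1^0.62·exp(0.033·46+0.04·-2.3) = 1.553
  sum: 1.498 + 1.553 → r_corr = 3.051 μm/a
3.05 μm/a falls in (1.3, 25] for carbon steel → category C2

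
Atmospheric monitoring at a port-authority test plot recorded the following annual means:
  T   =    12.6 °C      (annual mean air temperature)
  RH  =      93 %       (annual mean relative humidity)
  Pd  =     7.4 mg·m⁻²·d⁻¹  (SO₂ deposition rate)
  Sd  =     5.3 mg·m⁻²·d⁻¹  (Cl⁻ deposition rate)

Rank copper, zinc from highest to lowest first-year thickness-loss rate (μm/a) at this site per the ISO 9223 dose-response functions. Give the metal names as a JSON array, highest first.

["copper", "zinc"]

copper: temperature factor f = -0.080·(2.6) = -0.2080
  SO₂ term: 0.0053·7.4^0.26·exp(0.059·93-0.2080) = 1.75
  Cl⁻ term: 0.01025·5.3^0.27·exp(0.036·93+0.049·12.6) = 0.8481
  sum: 1.75 + 0.8481 → r_corr = 2.598 μm/a
zinc: temperature factor f = -0.071·(2.6) = -0.1846
  Pd branch = 0.0129·Pd^0.44·e^(0.046·RH+f) = 1.865 μm/a
  Sd branch = 0.0175·Sd^0.57·e^(0.008·RH+0.085·T) = 0.278 μm/a
  sum: 1.865 + 0.278 → r_corr = 2.144 μm/a
Ordering by μm/a: copper (2.6) > zinc (2.14)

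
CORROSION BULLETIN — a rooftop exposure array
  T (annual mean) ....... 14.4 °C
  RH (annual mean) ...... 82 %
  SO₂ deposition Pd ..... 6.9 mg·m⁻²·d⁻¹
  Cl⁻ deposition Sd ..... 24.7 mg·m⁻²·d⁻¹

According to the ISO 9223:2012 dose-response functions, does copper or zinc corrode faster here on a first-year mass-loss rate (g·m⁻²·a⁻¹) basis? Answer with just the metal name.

copper: T>10 °C ⇒ hinge -0.080·(14.4−10) = -0.3520
  sulphur-dioxide contribution → 0.7774 μm/a
  chloride contribution → 0.9446 μm/a
  total first-year rate 1.722 μm/a
  mass loss = 1.722 μm/a × 8.96 g/cm³ = 15.43 g·m⁻²·a⁻¹
zinc: T>10 °C ⇒ hinge -0.071·(14.4−10) = -0.3124
  sulphur-dioxide contribution → 0.9598 μm/a
  chloride contribution → 0.7134 μm/a
  ⇒ r_corr(zinc) = 1.673 μm/a
  mass loss = 1.673 μm/a × 7.14 g/cm³ = 11.95 g·m⁻²·a⁻¹
Ordering by g·m⁻²·a⁻¹: copper (15.4) > zinc (11.9)

copper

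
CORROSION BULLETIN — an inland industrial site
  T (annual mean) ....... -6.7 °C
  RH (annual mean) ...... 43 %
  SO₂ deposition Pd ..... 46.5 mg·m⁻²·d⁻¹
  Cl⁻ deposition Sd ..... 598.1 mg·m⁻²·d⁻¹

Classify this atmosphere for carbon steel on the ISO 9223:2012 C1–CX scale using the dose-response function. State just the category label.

C2

carbon steel: f(T) = +0.150·(T−10) [T≤10 °C] = -2.5050
  Pd branch = 1.77·Pd^0.52·e^(0.02·RH+f) = 2.516 μm/a
  Cl⁻ term: 0.102·598.1^0.62·exp(0.033·43+0.04·-6.7) = 16.99
  sum: 2.516 + 16.99 → r_corr = 19.5 μm/a
19.5 μm/a falls in (1.3, 25] for carbon steel → category C2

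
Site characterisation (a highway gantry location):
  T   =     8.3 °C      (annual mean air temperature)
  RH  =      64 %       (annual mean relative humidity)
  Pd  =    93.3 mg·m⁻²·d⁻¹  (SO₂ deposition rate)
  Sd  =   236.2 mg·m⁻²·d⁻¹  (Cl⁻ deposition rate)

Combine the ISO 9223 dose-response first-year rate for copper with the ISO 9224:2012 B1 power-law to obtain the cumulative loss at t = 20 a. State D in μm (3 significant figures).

copper: T≤10 °C ⇒ hinge +0.126·(8.3−10) = -0.2142
  sulphur-dioxide contribution → 0.6072 μm/a
  chloride contribution → 0.6741 μm/a
  total first-year rate 1.281 μm/a
Long-term exponent b (ISO 9224 Table 2, B1) = 0.667
  D(20) = 1.281 × 20^0.667 = 1.281 × 7.375 = 9.45 μm

D(20) = 9.45 μm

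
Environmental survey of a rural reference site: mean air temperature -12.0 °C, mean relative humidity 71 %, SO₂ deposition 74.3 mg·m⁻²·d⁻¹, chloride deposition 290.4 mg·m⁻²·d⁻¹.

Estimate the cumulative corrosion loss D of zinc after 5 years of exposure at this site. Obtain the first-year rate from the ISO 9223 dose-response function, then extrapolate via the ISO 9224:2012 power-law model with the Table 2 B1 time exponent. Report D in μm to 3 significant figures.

zinc: temperature factor f = +0.038·(-22.0) = -0.8360
  Pd branch = 0.0129·Pd^0.44·e^(0.046·RH+f) = 0.9753 μm/a
  Sd branch = 0.0175·Sd^0.57·e^(0.008·RH+0.085·T) = 0.2823 μm/a
  r_corr = 0.9753 + 0.2823 = 1.258 μm/a
Power-law: D(5) = r_corr · 5^0.813
  D(5) = 1.258 × 5^0.813 = 1.258 × 3.701 = 4.654 μm

D(5) = 4.65 μm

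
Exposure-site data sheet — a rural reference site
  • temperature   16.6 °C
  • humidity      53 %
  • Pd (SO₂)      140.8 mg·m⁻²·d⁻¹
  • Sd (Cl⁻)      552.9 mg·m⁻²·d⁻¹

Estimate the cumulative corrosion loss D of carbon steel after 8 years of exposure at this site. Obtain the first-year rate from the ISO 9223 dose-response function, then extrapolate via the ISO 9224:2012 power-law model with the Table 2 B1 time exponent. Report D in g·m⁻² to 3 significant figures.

D(8) = 2.42e+03 g·m⁻²

carbon steel: T>10 °C ⇒ hinge -0.054·(16.6−10) = -0.3564
  Pd branch = 1.77·Pd^0.52·e^(0.02·RH+f) = 46.86 μm/a
  Sd branch = 0.102·Sd^0.62·e^(0.033·RH+0.04·T) = 57.15 μm/a
  sum: 46.86 + 57.15 → r_corr = 104 μm/a
ISO 9224: D(t) = r_corr · t^b with b = 0.523 (carbon steel, B1)
  D(8) = 104 × 8^0.523 = 104 × 2.967 = 308.6 μm
  Mass loss = 308.6 μm × 7.85 g/cm³ = 2422 g·m⁻²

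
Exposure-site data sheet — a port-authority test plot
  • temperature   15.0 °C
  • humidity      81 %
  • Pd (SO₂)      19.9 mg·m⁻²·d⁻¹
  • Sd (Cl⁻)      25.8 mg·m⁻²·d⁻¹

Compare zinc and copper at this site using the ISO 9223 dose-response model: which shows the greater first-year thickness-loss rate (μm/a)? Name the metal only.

zinc: f(T) = -0.071·(T−10) [T>10 °C] = -0.3550
  Pd branch = 0.0129·Pd^0.44·e^(0.046·RH+f) = 1.4 μm/a
  Cl⁻ term: 0.0175·25.8^0.57·exp(0.008·81+0.085·15.0) = 0.7635
  r_corr = 1.4 + 0.7635 = 2.163 μm/a
copper: temperature factor f = -0.080·(5.0) = -0.4000
  SO₂ term: 0.0053·19.9^0.26·exp(0.059·81-0.4000) = 0.9199
  Cl⁻ term: 0.01025·25.8^0.27·exp(0.036·81+0.049·15.0) = 0.9494
  sum: 0.9199 + 0.9494 → r_corr = 1.869 μm/a
Ordering by μm/a: zinc (2.16) > copper (1.87)

zinc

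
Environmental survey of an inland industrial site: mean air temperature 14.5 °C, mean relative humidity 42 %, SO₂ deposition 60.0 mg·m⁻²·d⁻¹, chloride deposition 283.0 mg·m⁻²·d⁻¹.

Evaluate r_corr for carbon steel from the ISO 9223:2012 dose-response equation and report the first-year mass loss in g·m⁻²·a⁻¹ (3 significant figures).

carbon steel: f(T) = -0.054·(T−10) [T>10 °C] = -0.2430
  SO₂ term: 1.77·60.0^0.52·exp(0.02·42-0.2430) = 27.03
  Cl⁻ term: 0.102·283.0^0.62·exp(0.033·42+0.04·14.5) = 24.13
  sum: 27.03 + 24.13 → r_corr = 51.16 μm/a
Convert to mass loss: 51.16 μm/a × 7.85 g/cm³ = 401.6 g·m⁻²·a⁻¹

r_corr = 402 g·m⁻²·a⁻¹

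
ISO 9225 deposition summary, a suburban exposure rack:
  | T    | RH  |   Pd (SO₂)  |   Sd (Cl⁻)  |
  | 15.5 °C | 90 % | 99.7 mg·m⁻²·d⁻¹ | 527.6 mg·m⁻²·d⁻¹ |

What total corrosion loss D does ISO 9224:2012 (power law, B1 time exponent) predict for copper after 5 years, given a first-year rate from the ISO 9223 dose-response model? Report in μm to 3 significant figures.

D(5) = 15.6 μm

copper: T>10 °C ⇒ hinge -0.080·(15.5−10) = -0.4400
  SO₂ term: 0.0053·99.7^0.26·exp(0.059·90-0.4400) = 2.285
  Cl⁻ term: 0.01025·527.6^0.27·exp(0.036·90+0.049·15.5) = 3.039
  sum: 2.285 + 3.039 → r_corr = 5.324 μm/a
Long-term exponent b (ISO 9224 Table 2, B1) = 0.667
  D(5) = 5.324 × 5^0.667 = 5.324 × 2.926 = 15.58 μm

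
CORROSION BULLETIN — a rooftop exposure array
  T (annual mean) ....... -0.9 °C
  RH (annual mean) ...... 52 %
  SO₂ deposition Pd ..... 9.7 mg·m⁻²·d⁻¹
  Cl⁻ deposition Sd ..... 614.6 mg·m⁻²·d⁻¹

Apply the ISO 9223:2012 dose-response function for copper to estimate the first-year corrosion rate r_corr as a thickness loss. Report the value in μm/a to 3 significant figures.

copper: temperature factor f = +0.126·(-10.9) = -1.3734
  SO₂ term: 0.0053·9.7^0.26·exp(0.059·52-1.3734) = 0.05209
  Sd branch = 0.01025·Sd^0.27·e^(0.036·RH+0.049·T) = 0.361 μm/a
  r_corr = 0.05209 + 0.361 = 0.4131 μm/a

r_corr = 0.413 μm/a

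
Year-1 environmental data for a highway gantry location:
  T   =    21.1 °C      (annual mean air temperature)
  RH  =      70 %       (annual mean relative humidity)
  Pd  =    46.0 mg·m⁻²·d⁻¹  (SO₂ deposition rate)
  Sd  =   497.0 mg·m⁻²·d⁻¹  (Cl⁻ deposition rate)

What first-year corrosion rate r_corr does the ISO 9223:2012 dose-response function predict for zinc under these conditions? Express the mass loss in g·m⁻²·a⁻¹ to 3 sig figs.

r_corr = 50.9 g·m⁻²·a⁻¹

zinc: temperature factor f = -0.071·(11.1) = -0.7881
  sulphur-dioxide contribution → 0.7913 μm/a
  chloride contribution → 6.34 μm/a
  ⇒ r_corr(zinc) = 7.131 μm/a
Convert to mass loss: 7.131 μm/a × 7.14 g/cm³ = 50.92 g·m⁻²·a⁻¹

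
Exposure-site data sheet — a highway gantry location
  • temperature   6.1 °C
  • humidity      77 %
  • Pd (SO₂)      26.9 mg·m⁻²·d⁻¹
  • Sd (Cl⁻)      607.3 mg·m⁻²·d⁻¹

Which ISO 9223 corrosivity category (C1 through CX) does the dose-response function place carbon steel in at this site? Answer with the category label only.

carbon steel: temperature factor f = +0.150·(-3.9) = -0.5850
  Pd branch = 1.77·Pd^0.52·e^(0.02·RH+f) = 25.48 μm/a
  Cl⁻ term: 0.102·607.3^0.62·exp(0.033·77+0.04·6.1) = 87.87
  r_corr = 25.48 + 87.87 = 113.3 μm/a
ISO 9223 Table 2 (carbon steel): 80 < 113 ≤ 200 μm/a ⇒ C5

C5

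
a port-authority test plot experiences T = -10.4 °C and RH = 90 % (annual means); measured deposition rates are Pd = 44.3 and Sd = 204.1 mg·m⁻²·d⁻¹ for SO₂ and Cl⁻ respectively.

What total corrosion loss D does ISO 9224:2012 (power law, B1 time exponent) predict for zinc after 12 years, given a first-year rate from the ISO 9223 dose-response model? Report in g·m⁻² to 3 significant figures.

D(12) = 123 g·m⁻²

zinc: T≤10 °C ⇒ hinge +0.038·(-10.4−10) = -0.7752
  SO₂ term: 0.0129·44.3^0.44·exp(0.046·90-0.7752) = 1.978
  Cl⁻ term: 0.0175·204.1^0.57·exp(0.008·90+0.085·-10.4) = 0.3079
  sum: 1.978 + 0.3079 → r_corr = 2.286 μm/a
ISO 9224: D(t) = r_corr · t^b with b = 0.813 (zinc, B1)
  D(12) = 2.286 × 12^0.813 = 2.286 × 7.54 = 17.24 μm
  Mass loss = 17.24 μm × 7.14 g/cm³ = 123.1 g·m⁻²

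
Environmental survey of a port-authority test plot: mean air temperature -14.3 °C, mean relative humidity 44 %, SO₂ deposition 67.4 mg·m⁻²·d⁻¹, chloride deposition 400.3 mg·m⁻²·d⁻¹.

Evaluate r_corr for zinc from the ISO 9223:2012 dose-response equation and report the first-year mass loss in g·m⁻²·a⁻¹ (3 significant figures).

r_corr = 3.37 g·m⁻²·a⁻¹

zinc: f(T) = +0.038·(T−10) [T≤10 °C] = -0.9234
  SO₂ term: 0.0129·67.4^0.44·exp(0.046·44-0.9234) = 0.2473
  Cl⁻ term: 0.0175·400.3^0.57·exp(0.008·44+0.085·-14.3) = 0.2246
  r_corr = 0.2473 + 0.2246 = 0.4719 μm/a
Convert to mass loss: 0.4719 μm/a × 7.14 g/cm³ = 3.369 g·m⁻²·a⁻¹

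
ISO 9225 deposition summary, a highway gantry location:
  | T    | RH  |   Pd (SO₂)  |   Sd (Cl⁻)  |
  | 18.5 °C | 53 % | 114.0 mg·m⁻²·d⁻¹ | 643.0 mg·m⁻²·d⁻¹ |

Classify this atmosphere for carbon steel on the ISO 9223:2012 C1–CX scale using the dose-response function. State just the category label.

carbon steel: temperature factor f = -0.054·(8.5) = -0.4590
  sulphur-dioxide contribution → 37.89 μm/a
  chloride contribution → 67.71 μm/a
  ⇒ r_corr(carbon steel) = 105.6 μm/a
ISO 9223 Table 2 (carbon steel): 80 < 106 ≤ 200 μm/a ⇒ C5

C5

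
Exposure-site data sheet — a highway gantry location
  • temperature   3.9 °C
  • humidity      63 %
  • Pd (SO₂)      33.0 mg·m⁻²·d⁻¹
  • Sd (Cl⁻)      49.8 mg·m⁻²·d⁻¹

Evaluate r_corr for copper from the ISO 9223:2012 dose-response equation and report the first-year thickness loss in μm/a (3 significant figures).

copper: f(T) = +0.126·(T−10) [T≤10 °C] = -0.7686
  SO₂ term: 0.0053·33.0^0.26·exp(0.059·63-0.7686) = 0.2509
  Sd branch = 0.01025·Sd^0.27·e^(0.036·RH+0.049·T) = 0.3443 μm/a
  sum: 0.2509 + 0.3443 → r_corr = 0.5952 μm/a

r_corr = 0.595 μm/a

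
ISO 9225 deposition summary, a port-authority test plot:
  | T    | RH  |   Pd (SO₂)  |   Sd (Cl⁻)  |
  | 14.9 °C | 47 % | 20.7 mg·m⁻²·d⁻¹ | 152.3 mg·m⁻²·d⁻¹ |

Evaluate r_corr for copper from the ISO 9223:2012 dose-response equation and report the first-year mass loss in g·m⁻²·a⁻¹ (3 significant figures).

copper: f(T) = -0.080·(T−10) [T>10 °C] = -0.3920
  sulphur-dioxide contribution → 0.126 μm/a
  chloride contribution → 0.4487 μm/a
  ⇒ r_corr(copper) = 0.5747 μm/a
Convert to mass loss: 0.5747 μm/a × 8.96 g/cm³ = 5.15 g·m⁻²·a⁻¹

r_corr = 5.15 g·m⁻²·a⁻¹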